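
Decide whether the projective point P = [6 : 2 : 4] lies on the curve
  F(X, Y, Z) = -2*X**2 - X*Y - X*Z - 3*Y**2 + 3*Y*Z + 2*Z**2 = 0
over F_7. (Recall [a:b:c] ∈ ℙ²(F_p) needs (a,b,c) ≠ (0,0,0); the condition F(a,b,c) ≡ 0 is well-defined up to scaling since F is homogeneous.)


F(6,2,4) ≡ 6 (mod 7); P is NOT on the curve.

Evaluate F(6, 2, 4) term-by-term (mod 7).
  -2*X**2 ↦ -2·36·1·1 = -72
  -X*Y ↦ -1·6·2·1 = -12
  -X*Z ↦ -1·6·1·4 = -24
  -3*Y**2 ↦ -3·1·4·1 = -12
  3*Y*Z ↦ 3·1·2·4 = 24
  2*Z**2 ↦ 2·1·1·16 = 32
Sum: F(6, 2, 4) = (-72) + (-12) + (-24) + (-12) + (24) + (32) = -64.
Reducing mod 7: -64 ≡ 6 (mod 7).
Since F(a, b, c) ≡ 6 ≠ 0 (mod 7), P does NOT lie on the curve.


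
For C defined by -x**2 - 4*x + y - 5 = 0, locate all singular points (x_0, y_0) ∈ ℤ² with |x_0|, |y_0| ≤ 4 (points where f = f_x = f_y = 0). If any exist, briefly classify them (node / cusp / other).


No singular points in the scanned grid; C is smooth there.

Compute partial derivatives:
  f_x = -2*x - 4.
  f_y = 1.
f_y = 1 is a nonzero constant, so f_y never vanishes: no point (x, y) can satisfy f = f_x = f_y = 0. In particular no (x, y) ∈ {−4, ..., 4}² is singular; the curve is smooth.


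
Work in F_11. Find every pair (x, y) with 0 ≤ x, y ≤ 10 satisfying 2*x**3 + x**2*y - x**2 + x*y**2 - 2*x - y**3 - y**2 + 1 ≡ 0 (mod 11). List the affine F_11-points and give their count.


Affine F_11-points: {(0, 2), (1, 0), (1, 1), (1, 10), (2, 8), (3, 4), (6, 0), (6, 7), (6, 9), (10, 0)}; count = 10.

For each of the 121 pairs (x, y) ∈ F_11², evaluate f(x, y) mod 11. Record the zeros.
  x = 0: [0↦1, 1↦10, 2↦0, 3↦9, 4↦9, 5↦5, 6↦2, 7↦5, 8↦8, 9↦5, 10↦1]  zeros at y ∈ {2}
  x = 1: [0↦0, 1↦0, 2↦5, 3↦9, 4↦6, 5↦1, 6↦10, 7↦5, 8↦2, 9↦6, 10↦0]  zeros at y ∈ {0, 1, 10}
  x = 2: [0↦9, 1↦2, 2↦2, 3↦3, 4↦10, 5↦6, 6↦7, 7↦7, 8↦0, 9↦2, 10↦7]  zeros at y ∈ {8}
  x = 3: [0↦7, 1↦6, 2↦3, 3↦3, 4↦0, 5↦10, 6↦5, 7↦1, 8↦3, 9↦5, 10↦1]  zeros at y ∈ {4}
  x = 4: [0↦6, 1↦2, 2↦9, 3↦10, 4↦10, 5↦3, 6↦5, 7↦10, 8↦1, 9↦5, 10↦5]  zeros at y ∈ ∅
  x = 5: [0↦7, 1↦2, 2↦10, 3↦3, 4↦8, 5↦8, 6↦8, 7↦2, 8↦6, 9↦3, 10↦9]  zeros at y ∈ ∅
  x = 6: [0↦0, 1↦7, 2↦7, 3↦5, 4↦6, 5↦4, 6↦4, 7↦0, 8↦8, 9↦0, 10↦3]  zeros at y ∈ {0, 7, 9}
  x = 7: [0↦8, 1↦7, 2↦1, 3↦6, 4↦5, 5↦3, 6↦5, 7↦5, 8↦8, 9↦8, 10↦10]  zeros at y ∈ ∅
  x = 8: [0↦10, 1↦3, 2↦4, 3↦7, 4↦6, 5↦6, 6↦1, 7↦7, 8↦7, 9↦6, 10↦9]  zeros at y ∈ ∅
  x = 9: [0↦7, 1↦7, 2↦6, 3↦9, 4↦10, 5↦3, 6↦4, 7↦7, 8↦6, 9↦6, 10↦1]  zeros at y ∈ ∅
  x = 10: [0↦0, 1↦9, 2↦8, 3↦2, 4↦7, 5↦6, 6↦4, 7↦6, 8↦6, 9↦9, 10↦9]  zeros at y ∈ {0}
Collecting zeros: affine points = {(0, 2), (1, 0), (1, 1), (1, 10), (2, 8), (3, 4), (6, 0), (6, 7), (6, 9), (10, 0)}.
Total count |C(F_11)_aff| = 10.


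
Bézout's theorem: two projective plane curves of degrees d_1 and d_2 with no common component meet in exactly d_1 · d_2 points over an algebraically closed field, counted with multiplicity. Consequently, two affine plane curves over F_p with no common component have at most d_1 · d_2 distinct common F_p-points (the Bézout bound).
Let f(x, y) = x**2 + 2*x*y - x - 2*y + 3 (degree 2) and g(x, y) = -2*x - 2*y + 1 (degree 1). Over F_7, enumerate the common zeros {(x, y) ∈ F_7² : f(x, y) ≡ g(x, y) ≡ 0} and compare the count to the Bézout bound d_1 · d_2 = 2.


Common zeros: ∅; count = 0; Bézout bound = 2.

deg(f) = 2, deg(g) = 1, so Bézout bound = 2.
Scan x ∈ F_7. For each x, list the y ∈ F_7 with f(x, y) ≡ 0 and those with g(x, y) ≡ 0 (mod 7); the common zeros in that column are the intersection.
  x = 0: f ≡ 0 at y ∈ {5}; g ≡ 0 at y ∈ {4}; common: ∅.
  x = 1: f ≡ 0 at y ∈ ∅; g ≡ 0 at y ∈ {3}; common: ∅.
  x = 2: f ≡ 0 at y ∈ {1}; g ≡ 0 at y ∈ {2}; common: ∅.
  x = 3: f ≡ 0 at y ∈ {3}; g ≡ 0 at y ∈ {1}; common: ∅.
  x = 4: f ≡ 0 at y ∈ {1}; g ≡ 0 at y ∈ {0}; common: ∅.
  x = 5: f ≡ 0 at y ∈ {5}; g ≡ 0 at y ∈ {6}; common: ∅.
  x = 6: f ≡ 0 at y ∈ {3}; g ≡ 0 at y ∈ {5}; common: ∅.
Collecting: common zeros = ∅, so the count is 0.
Comparison with the Bézout bound: 0 ≤ 2 = deg(f)·deg(g), as expected for curves with no common component (the affine F_7-count falls short of the bound because intersections may lie at infinity, over extension fields, or carry multiplicity).


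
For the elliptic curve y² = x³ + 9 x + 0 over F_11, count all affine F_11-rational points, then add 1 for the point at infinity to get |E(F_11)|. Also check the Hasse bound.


Affine points = {(0, 0), (2, 2), (2, 9), (4, 1), (4, 10), (5, 4), (5, 7), (8, 1), (8, 10), (10, 1), (10, 10)}; affine count = 11; |E(F_11)| = 12.

Discriminant check: Δ ∝ 4a³ + 27b² = 4·9³ + 27·0² = 4·729 + 27·0 ≡ 1 (mod 11). Nonzero ⇒ E is nonsingular.
For each x ∈ F_11, compute rhs = x³ + 9·x + 0 mod 11, then count y ∈ F_11 with y² ≡ rhs.
  x = 0: rhs = 0, matching y values: 0 (1 points).
  x = 1: rhs = 10, matching y values: none (0 points).
  x = 2: rhs = 4, matching y values: 2, 9 (2 points).
  x = 3: rhs = 10, matching y values: none (0 points).
  x = 4: rhs = 1, matching y values: 1, 10 (2 points).
  x = 5: rhs = 5, matching y values: 4, 7 (2 points).
  x = 6: rhs = 6, matching y values: none (0 points).
  x = 7: rhs = 10, matching y values: none (0 points).
  x = 8: rhs = 1, matching y values: 1, 10 (2 points).
  x = 9: rhs = 7, matching y values: none (0 points).
  x = 10: rhs = 1, matching y values: 1, 10 (2 points).
Total affine count: 11.
Full point count |E(F_11)| = 11 + 1 = 12.
Hasse bound: |12 − (11+1)| = |0| = 0 ≤ 2√11 ≈ 6.6332 ✓.


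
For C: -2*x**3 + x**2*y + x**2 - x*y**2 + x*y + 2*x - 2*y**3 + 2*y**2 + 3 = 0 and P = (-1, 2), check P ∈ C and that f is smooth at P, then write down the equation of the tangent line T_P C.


Tangent line at P: -12*x - 12*y + 12 = 0.

Step 1: f(-1, 2) = 0, so P lies on C.
Step 2: partial derivatives
  f_x(x, y) = -6*x**2 + 2*x*y + 2*x - y**2 + y + 2, f_y(x, y) = x**2 - 2*x*y + x - 6*y**2 + 4*y.
  f_x(P) = -12, f_y(P) = -12 (gradient nonzero, so P is smooth).
Step 3: tangent line at P: -12·(x − -1) + -12·(y − 2) = 0.
Expanding: -12*x - 12*y + 12 = 0.


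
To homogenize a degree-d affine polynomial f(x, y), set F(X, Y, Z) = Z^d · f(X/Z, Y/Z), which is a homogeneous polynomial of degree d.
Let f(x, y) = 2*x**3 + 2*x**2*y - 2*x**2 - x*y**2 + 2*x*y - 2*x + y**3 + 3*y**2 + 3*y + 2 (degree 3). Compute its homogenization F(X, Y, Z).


F(X, Y, Z) = 2*X**3 + 2*X**2*Y - 2*X**2*Z - X*Y**2 + 2*X*Y*Z - 2*X*Z**2 + Y**3 + 3*Y**2*Z + 3*Y*Z**2 + 2*Z**3

deg(f) = 3.
Substitute x = X/Z, y = Y/Z into f, then multiply by Z^3.
  monomial 2·x^3·y^0 ↦ 2·X^3·Y^0·Z^0.
  monomial 2·x^2·y^1 ↦ 2·X^2·Y^1·Z^0.
  monomial -2·x^2·y^0 ↦ -2·X^2·Y^0·Z^1.
  monomial -1·x^1·y^2 ↦ -1·X^1·Y^2·Z^0.
  monomial 2·x^1·y^1 ↦ 2·X^1·Y^1·Z^1.
  monomial -2·x^1·y^0 ↦ -2·X^1·Y^0·Z^2.
  monomial 1·x^0·y^3 ↦ 1·X^0·Y^3·Z^0.
  monomial 3·x^0·y^2 ↦ 3·X^0·Y^2·Z^1.
  monomial 3·x^0·y^1 ↦ 3·X^0·Y^1·Z^2.
  monomial 2·x^0·y^0 ↦ 2·X^0·Y^0·Z^3.
Collecting: F(X, Y, Z) = 2*X**3 + 2*X**2*Y - 2*X**2*Z - X*Y**2 + 2*X*Y*Z - 2*X*Z**2 + Y**3 + 3*Y**2*Z + 3*Y*Z**2 + 2*Z**3.


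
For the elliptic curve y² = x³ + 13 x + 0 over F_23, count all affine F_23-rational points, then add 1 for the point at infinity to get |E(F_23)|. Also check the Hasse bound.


Affine points = {(0, 0), (4, 1), (4, 22), (5, 11), (5, 12), (6, 8), (6, 15), (8, 8), (8, 15), (9, 8), (9, 15), (10, 7), (10, 16), (11, 5), (11, 18), (16, 7), (16, 16), (20, 7), (20, 16), (21, 9), (21, 14), (22, 3), (22, 20)}; affine count = 23; |E(F_23)| = 24.

Discriminant check: Δ ∝ 4a³ + 27b² = 4·13³ + 27·0² = 4·2197 + 27·0 ≡ 2 (mod 23). Nonzero ⇒ E is nonsingular.
For each x ∈ F_23, compute rhs = x³ + 13·x + 0 mod 23, then count y ∈ F_23 with y² ≡ rhs.
  x = 0: rhs = 0, matching y values: 0 (1 points).
  x = 1: rhs = 14, matching y values: none (0 points).
  x = 2: rhs = 11, matching y values: none (0 points).
  x = 3: rhs = 20, matching y values: none (0 points).
  x = 4: rhs = 1, matching y values: 1, 22 (2 points).
  x = 5: rhs = 6, matching y values: 11, 12 (2 points).
  x = 6: rhs = 18, matching y values: 8, 15 (2 points).
  x = 7: rhs = 20, matching y values: none (0 points).
  x = 8: rhs = 18, matching y values: 8, 15 (2 points).
  x = 9: rhs = 18, matching y values: 8, 15 (2 points).
  x = 10: rhs = 3, matching y values: 7, 16 (2 points).
  x = 11: rhs = 2, matching y values: 5, 18 (2 points).
  x = 12: rhs = 21, matching y values: none (0 points).
  x = 13: rhs = 20, matching y values: none (0 points).
  x = 14: rhs = 5, matching y values: none (0 points).
  x = 15: rhs = 5, matching y values: none (0 points).
  x = 16: rhs = 3, matching y values: 7, 16 (2 points).
  x = 17: rhs = 5, matching y values: none (0 points).
  x = 18: rhs = 17, matching y values: none (0 points).
  x = 19: rhs = 22, matching y values: none (0 points).
  x = 20: rhs = 3, matching y values: 7, 16 (2 points).
  x = 21: rhs = 12, matching y values: 9, 14 (2 points).
  x = 22: rhs = 9, matching y values: 3, 20 (2 points).
Total affine count: 23.
Full point count |E(F_23)| = 23 + 1 = 24.
Hasse bound: |24 − (23+1)| = |0| = 0 ≤ 2√23 ≈ 9.5917 ✓.


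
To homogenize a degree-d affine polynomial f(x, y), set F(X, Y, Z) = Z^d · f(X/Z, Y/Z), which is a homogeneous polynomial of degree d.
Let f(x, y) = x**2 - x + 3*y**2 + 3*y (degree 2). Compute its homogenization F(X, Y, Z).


F(X, Y, Z) = X**2 - X*Z + 3*Y**2 + 3*Y*Z

deg(f) = 2.
Substitute x = X/Z, y = Y/Z into f, then multiply by Z^2.
  monomial 1·x^2·y^0 ↦ 1·X^2·Y^0·Z^0.
  monomial -1·x^1·y^0 ↦ -1·X^1·Y^0·Z^1.
  monomial 3·x^0·y^2 ↦ 3·X^0·Y^2·Z^0.
  monomial 3·x^0·y^1 ↦ 3·X^0·Y^1·Z^1.
Collecting: F(X, Y, Z) = X**2 - X*Z + 3*Y**2 + 3*Y*Z.


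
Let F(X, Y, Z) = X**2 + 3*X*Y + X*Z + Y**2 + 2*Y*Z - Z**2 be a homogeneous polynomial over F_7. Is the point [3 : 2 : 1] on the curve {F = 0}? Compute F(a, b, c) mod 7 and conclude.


F(3,2,1) ≡ 2 (mod 7); P is NOT on the curve.

Evaluate F(3, 2, 1) term-by-term (mod 7).
  X**2 ↦ 1·9·1·1 = 9
  3*X*Y ↦ 3·3·2·1 = 18
  X*Z ↦ 1·3·1·1 = 3
  Y**2 ↦ 1·1·4·1 = 4
  2*Y*Z ↦ 2·1·2·1 = 4
  -Z**2 ↦ -1·1·1·1 = -1
Sum: F(3, 2, 1) = (9) + (18) + (3) + (4) + (4) + (-1) = 37.
Reducing mod 7: 37 ≡ 2 (mod 7).
Since F(a, b, c) ≡ 2 ≠ 0 (mod 7), P does NOT lie on the curve.


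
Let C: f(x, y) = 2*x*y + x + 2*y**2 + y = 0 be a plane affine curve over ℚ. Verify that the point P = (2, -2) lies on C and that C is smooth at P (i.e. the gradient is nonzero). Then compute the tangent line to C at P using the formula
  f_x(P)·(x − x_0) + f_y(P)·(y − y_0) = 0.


Tangent line at P: -3*x - 3*y = 0.

Step 1: f(2, -2) = 0, so P lies on C.
Step 2: partial derivatives
  f_x(x, y) = 2*y + 1, f_y(x, y) = 2*x + 4*y + 1.
  f_x(P) = -3, f_y(P) = -3 (gradient nonzero, so P is smooth).
Step 3: tangent line at P: -3·(x − 2) + -3·(y − -2) = 0.
Expanding: -3*x - 3*y = 0.


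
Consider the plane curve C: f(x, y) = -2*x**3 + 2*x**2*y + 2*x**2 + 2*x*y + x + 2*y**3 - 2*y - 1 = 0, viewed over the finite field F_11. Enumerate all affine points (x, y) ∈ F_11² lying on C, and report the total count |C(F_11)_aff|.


Affine F_11-points: {(0, 2), (0, 7), (1, 0), (2, 3), (3, 8), (4, 4), (6, 3), (7, 3), (10, 5)}; count = 9.

For each of the 121 pairs (x, y) ∈ F_11², evaluate f(x, y) mod 11. Record the zeros.
  x = 0: [0↦10, 1↦10, 2↦0, 3↦3, 4↦9, 5↦8, 6↦1, 7↦0, 8↦6, 9↦9, 10↦10]  zeros at y ∈ {2, 7}
  x = 1: [0↦0, 1↦4, 2↦9, 3↦5, 4↦4, 5↦7, 6↦4, 7↦7, 8↦6, 9↦2, 10↦7]  zeros at y ∈ {0}
  x = 2: [0↦4, 1↦5, 2↦7, 3↦0, 4↦7, 5↦7, 6↦1, 7↦1, 8↦8, 9↦1, 10↦3]  zeros at y ∈ {3}
  x = 3: [0↦10, 1↦1, 2↦4, 3↦9, 4↦6, 5↦7, 6↦2, 7↦3, 8↦0, 9↦5, 10↦8]  zeros at y ∈ {8}
  x = 4: [0↦6, 1↦2, 2↦10, 3↦9, 4↦0, 5↦6, 6↦6, 7↦1, 8↦3, 9↦2, 10↦10]  zeros at y ∈ {4}
  x = 5: [0↦2, 1↦7, 2↦2, 3↦10, 4↦10, 5↦3, 6↦1, 7↦5, 8↦5, 9↦2, 10↦8]  zeros at y ∈ ∅
  x = 6: [0↦8, 1↦4, 2↦1, 3↦0, 4↦2, 5↦8, 6↦8, 7↦3, 8↦5, 9↦4, 10↦1]  zeros at y ∈ {3}
  x = 7: [0↦1, 1↦3, 2↦6, 3↦0, 4↦8, 5↦9, 6↦4, 7↦5, 8↦2, 9↦7, 10↦10]  zeros at y ∈ {3}
  x = 8: [0↦2, 1↦3, 2↦5, 3↦9, 4↦5, 5↦5, 6↦10, 7↦10, 8↦6, 9↦10, 10↦1]  zeros at y ∈ ∅
  x = 9: [0↦10, 1↦3, 2↦8, 3↦4, 4↦3, 5↦6, 6↦3, 7↦6, 8↦5, 9↦1, 10↦6]  zeros at y ∈ ∅
  x = 10: [0↦2, 1↦2, 2↦3, 3↦6, 4↦1, 5↦0, 6↦4, 7↦3, 8↦9, 9↦1, 10↦2]  zeros at y ∈ {5}
Collecting zeros: affine points = {(0, 2), (0, 7), (1, 0), (2, 3), (3, 8), (4, 4), (6, 3), (7, 3), (10, 5)}.
Total count |C(F_11)_aff| = 9.


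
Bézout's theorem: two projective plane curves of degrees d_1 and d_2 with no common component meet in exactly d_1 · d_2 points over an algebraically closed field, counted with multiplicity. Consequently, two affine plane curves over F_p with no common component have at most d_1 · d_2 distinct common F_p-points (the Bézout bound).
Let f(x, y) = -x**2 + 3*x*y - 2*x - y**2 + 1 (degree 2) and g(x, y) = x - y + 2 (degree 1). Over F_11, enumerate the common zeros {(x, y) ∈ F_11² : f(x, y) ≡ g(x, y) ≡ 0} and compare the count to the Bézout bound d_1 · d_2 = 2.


Common zeros: {(5, 7), (6, 8)}; count = 2; Bézout bound = 2.

deg(f) = 2, deg(g) = 1, so Bézout bound = 2.
Scan x ∈ F_11. For each x, list the y ∈ F_11 with f(x, y) ≡ 0 and those with g(x, y) ≡ 0 (mod 11); the common zeros in that column are the intersection.
  x = 0: f ≡ 0 at y ∈ {1, 10}; g ≡ 0 at y ∈ {2}; common: ∅.
  x = 1: f ≡ 0 at y ∈ {1, 2}; g ≡ 0 at y ∈ {3}; common: ∅.
  x = 2: f ≡ 0 at y ∈ ∅; g ≡ 0 at y ∈ {4}; common: ∅.
  x = 3: f ≡ 0 at y ∈ {2, 7}; g ≡ 0 at y ∈ {5}; common: ∅.
  x = 4: f ≡ 0 at y ∈ ∅; g ≡ 0 at y ∈ {6}; common: ∅.
  x = 5: f ≡ 0 at y ∈ {7, 8}; g ≡ 0 at y ∈ {7}; common: {7}.
  x = 6: f ≡ 0 at y ∈ {8, 10}; g ≡ 0 at y ∈ {8}; common: {8}.
  x = 7: f ≡ 0 at y ∈ ∅; g ≡ 0 at y ∈ {9}; common: ∅.
  x = 8: f ≡ 0 at y ∈ ∅; g ≡ 0 at y ∈ {10}; common: ∅.
  x = 9: f ≡ 0 at y ∈ ∅; g ≡ 0 at y ∈ {0}; common: ∅.
  x = 10: f ≡ 0 at y ∈ ∅; g ≡ 0 at y ∈ {1}; common: ∅.
Collecting: common zeros = {(5, 7), (6, 8)}, so the count is 2.
Comparison with the Bézout bound: 2 ≤ 2 = deg(f)·deg(g), as expected for curves with no common component (the bound is attained).


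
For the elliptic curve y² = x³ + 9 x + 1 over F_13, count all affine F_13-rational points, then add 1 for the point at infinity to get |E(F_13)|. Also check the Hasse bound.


Affine points = {(0, 1), (0, 12), (2, 1), (2, 12), (3, 4), (3, 9), (4, 6), (4, 7), (7, 2), (7, 11), (8, 0), (10, 5), (10, 8), (11, 1), (11, 12), (12, 2), (12, 11)}; affine count = 17; |E(F_13)| = 18.

Discriminant check: Δ ∝ 4a³ + 27b² = 4·9³ + 27·1² = 4·729 + 27·1 ≡ 5 (mod 13). Nonzero ⇒ E is nonsingular.
For each x ∈ F_13, compute rhs = x³ + 9·x + 1 mod 13, then count y ∈ F_13 with y² ≡ rhs.
  x = 0: rhs = 1, matching y values: 1, 12 (2 points).
  x = 1: rhs = 11, matching y values: none (0 points).
  x = 2: rhs = 1, matching y values: 1, 12 (2 points).
  x = 3: rhs = 3, matching y values: 4, 9 (2 points).
  x = 4: rhs = 10, matching y values: 6, 7 (2 points).
  x = 5: rhs = 2, matching y values: none (0 points).
  x = 6: rhs = 11, matching y values: none (0 points).
  x = 7: rhs = 4, matching y values: 2, 11 (2 points).
  x = 8: rhs = 0, matching y values: 0 (1 points).
  x = 9: rhs = 5, matching y values: none (0 points).
  x = 10: rhs = 12, matching y values: 5, 8 (2 points).
  x = 11: rhs = 1, matching y values: 1, 12 (2 points).
  x = 12: rhs = 4, matching y values: 2, 11 (2 points).
Total affine count: 17.
Full point count |E(F_13)| = 17 + 1 = 18.
Hasse bound: |18 − (13+1)| = |4| = 4 ≤ 2√13 ≈ 7.2111 ✓.


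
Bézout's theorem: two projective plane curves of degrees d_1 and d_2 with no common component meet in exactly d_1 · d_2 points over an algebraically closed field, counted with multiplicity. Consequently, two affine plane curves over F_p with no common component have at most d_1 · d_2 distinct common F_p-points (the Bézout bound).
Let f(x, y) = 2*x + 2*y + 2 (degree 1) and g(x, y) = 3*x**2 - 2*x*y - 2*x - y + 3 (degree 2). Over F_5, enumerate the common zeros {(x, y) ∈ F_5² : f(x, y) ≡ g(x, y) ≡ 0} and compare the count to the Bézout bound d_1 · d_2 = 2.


Common zeros: {(1, 3)}; count = 1; Bézout bound = 2.

deg(f) = 1, deg(g) = 2, so Bézout bound = 2.
Scan x ∈ F_5. For each x, list the y ∈ F_5 with f(x, y) ≡ 0 and those with g(x, y) ≡ 0 (mod 5); the common zeros in that column are the intersection.
  x = 0: f ≡ 0 at y ∈ {4}; g ≡ 0 at y ∈ {3}; common: ∅.
  x = 1: f ≡ 0 at y ∈ {3}; g ≡ 0 at y ∈ {3}; common: {3}.
  x = 2: f ≡ 0 at y ∈ {2}; g ≡ 0 at y ∈ ∅; common: ∅.
  x = 3: f ≡ 0 at y ∈ {1}; g ≡ 0 at y ∈ {2}; common: ∅.
  x = 4: f ≡ 0 at y ∈ {0}; g ≡ 0 at y ∈ {2}; common: ∅.
Collecting: common zeros = {(1, 3)}, so the count is 1.
Comparison with the Bézout bound: 1 ≤ 2 = deg(f)·deg(g), as expected for curves with no common component (the affine F_5-count falls short of the bound because intersections may lie at infinity, over extension fields, or carry multiplicity).


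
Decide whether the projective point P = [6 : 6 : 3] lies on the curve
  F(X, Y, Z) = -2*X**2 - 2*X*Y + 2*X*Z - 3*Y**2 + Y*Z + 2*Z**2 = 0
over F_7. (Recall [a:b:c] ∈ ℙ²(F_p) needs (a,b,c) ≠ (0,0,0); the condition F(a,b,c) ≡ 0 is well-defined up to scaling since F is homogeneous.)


F(6,6,3) ≡ 2 (mod 7); P is NOT on the curve.

Evaluate F(6, 6, 3) term-by-term (mod 7).
  -2*X**2 ↦ -2·36·1·1 = -72
  -2*X*Y ↦ -2·6·6·1 = -72
  2*X*Z ↦ 2·6·1·3 = 36
  -3*Y**2 ↦ -3·1·36·1 = -108
  Y*Z ↦ 1·1·6·3 = 18
  2*Z**2 ↦ 2·1·1·9 = 18
Sum: F(6, 6, 3) = (-72) + (-72) + (36) + (-108) + (18) + (18) = -180.
Reducing mod 7: -180 ≡ 2 (mod 7).
Since F(a, b, c) ≡ 2 ≠ 0 (mod 7), P does NOT lie on the curve.


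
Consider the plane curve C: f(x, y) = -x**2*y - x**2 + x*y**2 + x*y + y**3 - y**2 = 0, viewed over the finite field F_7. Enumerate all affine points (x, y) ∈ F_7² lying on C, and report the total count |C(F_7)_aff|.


Affine F_7-points: {(0, 0), (0, 1), (1, 1), (1, 2), (1, 4), (3, 4)}; count = 6.

For each of the 49 pairs (x, y) ∈ F_7², evaluate f(x, y) mod 7. Record the zeros.
  x = 0: [0↦0, 1↦0, 2↦4, 3↦4, 4↦6, 5↦2, 6↦5]  zeros at y ∈ {0, 1}
  x = 1: [0↦6, 1↦0, 2↦0, 3↦5, 4↦0, 5↦5, 6↦5]  zeros at y ∈ {1, 2, 4}
  x = 2: [0↦3, 1↦3, 2↦4, 3↦5, 4↦5, 5↦3, 6↦5]  zeros at y ∈ ∅
  x = 3: [0↦5, 1↦2, 2↦2, 3↦4, 4↦0, 5↦3, 6↦5]  zeros at y ∈ {4}
  x = 4: [0↦5, 1↦4, 2↦1, 3↦2, 4↦6, 5↦5, 6↦5]  zeros at y ∈ ∅
  x = 5: [0↦3, 1↦2, 2↦1, 3↦6, 4↦2, 5↦2, 6↦5]  zeros at y ∈ ∅
  x = 6: [0↦6, 1↦3, 2↦2, 3↦2, 4↦2, 5↦1, 6↦5]  zeros at y ∈ ∅
Collecting zeros: affine points = {(0, 0), (0, 1), (1, 1), (1, 2), (1, 4), (3, 4)}.
Total count |C(F_7)_aff| = 6.


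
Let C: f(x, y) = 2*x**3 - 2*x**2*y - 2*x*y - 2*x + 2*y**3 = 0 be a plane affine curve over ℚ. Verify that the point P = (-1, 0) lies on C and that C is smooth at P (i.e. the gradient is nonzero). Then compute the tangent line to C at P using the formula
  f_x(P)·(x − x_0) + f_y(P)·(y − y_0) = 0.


Tangent line at P: 4*x + 4 = 0.

Step 1: f(-1, 0) = 0, so P lies on C.
Step 2: partial derivatives
  f_x(x, y) = 6*x**2 - 4*x*y - 2*y - 2, f_y(x, y) = -2*x**2 - 2*x + 6*y**2.
  f_x(P) = 4, f_y(P) = 0 (gradient nonzero, so P is smooth).
Step 3: tangent line at P: 4·(x − -1) + 0·(y − 0) = 0.
Expanding: 4*x + 4 = 0.


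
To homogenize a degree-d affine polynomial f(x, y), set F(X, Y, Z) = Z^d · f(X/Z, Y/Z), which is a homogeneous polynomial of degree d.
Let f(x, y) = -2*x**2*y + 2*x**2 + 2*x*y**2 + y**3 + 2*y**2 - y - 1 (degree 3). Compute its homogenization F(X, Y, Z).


F(X, Y, Z) = -2*X**2*Y + 2*X**2*Z + 2*X*Y**2 + Y**3 + 2*Y**2*Z - Y*Z**2 - Z**3

deg(f) = 3.
Substitute x = X/Z, y = Y/Z into f, then multiply by Z^3.
  monomial -2·x^2·y^1 ↦ -2·X^2·Y^1·Z^0.
  monomial 2·x^2·y^0 ↦ 2·X^2·Y^0·Z^1.
  monomial 2·x^1·y^2 ↦ 2·X^1·Y^2·Z^0.
  monomial 1·x^0·y^3 ↦ 1·X^0·Y^3·Z^0.
  monomial 2·x^0·y^2 ↦ 2·X^0·Y^2·Z^1.
  monomial -1·x^0·y^1 ↦ -1·X^0·Y^1·Z^2.
  monomial -1·x^0·y^0 ↦ -1·X^0·Y^0·Z^3.
Collecting: F(X, Y, Z) = -2*X**2*Y + 2*X**2*Z + 2*X*Y**2 + Y**3 + 2*Y**2*Z - Y*Z**2 - Z**3.


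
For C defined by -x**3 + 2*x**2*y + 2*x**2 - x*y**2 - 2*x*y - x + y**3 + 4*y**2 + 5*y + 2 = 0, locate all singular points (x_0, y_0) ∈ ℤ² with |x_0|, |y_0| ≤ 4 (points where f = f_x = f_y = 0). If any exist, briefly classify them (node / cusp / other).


Singular points: {(0, -1)}; classification: cusp.

Compute partial derivatives:
  f_x = -3*x**2 + 4*x*y + 4*x - y**2 - 2*y - 1.
  f_y = 2*x**2 - 2*x*y - 2*x + 3*y**2 + 8*y + 5.
Scan x_0 ∈ {−4, ..., 4}. For each x_0, f_y(x_0, y) is a polynomial in y; find its integer roots y ∈ {−4, ..., 4}, then test f_x and f at those candidates.
  x = -4: f_y(-4, y) = 3*y**2 + 16*y + 45; no integer root y with |y| ≤ 4.
  x = -3: f_y(-3, y) = 3*y**2 + 14*y + 29; no integer root y with |y| ≤ 4.
  x = -2: f_y(-2, y) = 3*y**2 + 12*y + 17; no integer root y with |y| ≤ 4.
  x = -1: f_y(-1, y) = 3*y**2 + 10*y + 9; no integer root y with |y| ≤ 4.
  x = 0: f_y(0, y) = 3*y**2 + 8*y + 5; vanishes at y ∈ {-1}. (0, -1): f_x = 0, f = 0 — SINGULAR.
  x = 1: f_y(1, y) = 3*y**2 + 6*y + 5; no integer root y with |y| ≤ 4.
  x = 2: f_y(2, y) = 3*y**2 + 4*y + 9; no integer root y with |y| ≤ 4.
  x = 3: f_y(3, y) = 3*y**2 + 2*y + 17; no integer root y with |y| ≤ 4.
  x = 4: f_y(4, y) = 3*y**2 + 29; no integer root y with |y| ≤ 4.
Only singular point on the grid: (0, -1).
Classify: substitute x = 0 + u, y = -1 + v and expand: f = -u**3 + 2*u**2*v - u*v**2 + v**3 + v**2.
No constant or linear terms (consistent with a singular point). Quadratic part: v**2. Cubic part: -u**3 + 2*u**2*v - u*v**2 + v**3.
The quadratic part v**2 is a perfect square, so there is a single (double) tangent line v = 0, i.e. y = -1. Restricting the cubic part to that line (v = 0) leaves -u**3 ≠ 0, so f is not divisible by v and the branch is v² ≈ u**3 to lowest order — this is a cusp.
Classification: cusp.


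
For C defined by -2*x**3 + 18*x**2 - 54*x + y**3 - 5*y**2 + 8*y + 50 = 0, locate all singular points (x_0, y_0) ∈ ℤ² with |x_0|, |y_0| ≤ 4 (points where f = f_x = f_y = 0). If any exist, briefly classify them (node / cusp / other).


Singular points: {(3, 2)}; classification: cusp.

Compute partial derivatives:
  f_x = -6*x**2 + 36*x - 54.
  f_y = 3*y**2 - 10*y + 8.
Scan x_0 ∈ {−4, ..., 4}. For each x_0, f_y(x_0, y) is a polynomial in y; find its integer roots y ∈ {−4, ..., 4}, then test f_x and f at those candidates.
  x = -4: f_y(-4, y) = 3*y**2 - 10*y + 8; vanishes at y ∈ {2}. (-4, 2): f_x = -294 ≠ 0.
  x = -3: f_y(-3, y) = 3*y**2 - 10*y + 8; vanishes at y ∈ {2}. (-3, 2): f_x = -216 ≠ 0.
  x = -2: f_y(-2, y) = 3*y**2 - 10*y + 8; vanishes at y ∈ {2}. (-2, 2): f_x = -150 ≠ 0.
  x = -1: f_y(-1, y) = 3*y**2 - 10*y + 8; vanishes at y ∈ {2}. (-1, 2): f_x = -96 ≠ 0.
  x = 0: f_y(0, y) = 3*y**2 - 10*y + 8; vanishes at y ∈ {2}. (0, 2): f_x = -54 ≠ 0.
  x = 1: f_y(1, y) = 3*y**2 - 10*y + 8; vanishes at y ∈ {2}. (1, 2): f_x = -24 ≠ 0.
  x = 2: f_y(2, y) = 3*y**2 - 10*y + 8; vanishes at y ∈ {2}. (2, 2): f_x = -6 ≠ 0.
  x = 3: f_y(3, y) = 3*y**2 - 10*y + 8; vanishes at y ∈ {2}. (3, 2): f_x = 0, f = 0 — SINGULAR.
  x = 4: f_y(4, y) = 3*y**2 - 10*y + 8; vanishes at y ∈ {2}. (4, 2): f_x = -6 ≠ 0.
Only singular point on the grid: (3, 2).
Classify: substitute x = 3 + u, y = 2 + v and expand: f = -2*u**3 + v**3 + v**2.
No constant or linear terms (consistent with a singular point). Quadratic part: v**2. Cubic part: -2*u**3 + v**3.
The quadratic part v**2 is a perfect square, so there is a single (double) tangent line v = 0, i.e. y = 2. Restricting the cubic part to that line (v = 0) leaves -2*u**3 ≠ 0, so f is not divisible by v and the branch is v² ≈ 2*u**3 to lowest order — this is a cusp.
Classification: cusp.


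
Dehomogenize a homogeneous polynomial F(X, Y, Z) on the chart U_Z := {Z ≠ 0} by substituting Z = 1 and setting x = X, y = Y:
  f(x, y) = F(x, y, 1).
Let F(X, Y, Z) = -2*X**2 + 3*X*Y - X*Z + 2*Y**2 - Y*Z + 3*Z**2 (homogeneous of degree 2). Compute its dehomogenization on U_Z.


f(x, y) = -2*x**2 + 3*x*y - x + 2*y**2 - y + 3

On U_Z we set Z = 1. Each monomial c·X^i·Y^j·Z^k in F becomes c·x^i·y^j·1^k = c·x^i·y^j.
Substituting Z = 1: F(X, Y, 1) = -2*x**2 + 3*x*y - x + 2*y**2 - y + 3.
Note: deg(f) ≤ deg(F) = 2; strict inequality happens when F is divisible by Z (lost terms).


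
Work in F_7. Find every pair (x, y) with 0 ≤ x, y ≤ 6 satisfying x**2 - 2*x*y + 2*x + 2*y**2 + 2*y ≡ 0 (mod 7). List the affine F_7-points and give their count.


Affine F_7-points: {(0, 0), (0, 6), (1, 3), (1, 4), (3, 3), (3, 6), (5, 0), (5, 4)}; count = 8.

For each of the 49 pairs (x, y) ∈ F_7², evaluate f(x, y) mod 7. Record the zeros.
  x = 0: [0↦0, 1↦4, 2↦5, 3↦3, 4↦5, 5↦4, 6↦0]  zeros at y ∈ {0, 6}
  x = 1: [0↦3, 1↦5, 2↦4, 3↦0, 4↦0, 5↦4, 6↦5]  zeros at y ∈ {3, 4}
  x = 2: [0↦1, 1↦1, 2↦5, 3↦6, 4↦4, 5↦6, 6↦5]  zeros at y ∈ ∅
  x = 3: [0↦1, 1↦6, 2↦1, 3↦0, 4↦3, 5↦3, 6↦0]  zeros at y ∈ {3, 6}
  x = 4: [0↦3, 1↦6, 2↦6, 3↦3, 4↦4, 5↦2, 6↦4]  zeros at y ∈ ∅
  x = 5: [0↦0, 1↦1, 2↦6, 3↦1, 4↦0, 5↦3, 6↦3]  zeros at y ∈ {0, 4}
  x = 6: [0↦6, 1↦5, 2↦1, 3↦1, 4↦5, 5↦6, 6↦4]  zeros at y ∈ ∅
Collecting zeros: affine points = {(0, 0), (0, 6), (1, 3), (1, 4), (3, 3), (3, 6), (5, 0), (5, 4)}.
Total count |C(F_7)_aff| = 8.


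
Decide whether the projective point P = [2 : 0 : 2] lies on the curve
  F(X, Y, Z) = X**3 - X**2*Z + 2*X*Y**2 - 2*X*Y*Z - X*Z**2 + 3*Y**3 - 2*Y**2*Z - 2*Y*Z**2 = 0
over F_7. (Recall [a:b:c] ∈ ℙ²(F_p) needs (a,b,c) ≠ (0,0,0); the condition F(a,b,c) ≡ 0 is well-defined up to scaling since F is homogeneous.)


F(2,0,2) ≡ 6 (mod 7); P is NOT on the curve.

Evaluate F(2, 0, 2) term-by-term (mod 7).
  X**3 ↦ 1·8·1·1 = 8
  -X**2*Z ↦ -1·4·1·2 = -8
  2*X*Y**2 ↦ 2·2·0·1 = 0
  -2*X*Y*Z ↦ -2·2·0·2 = 0
  -X*Z**2 ↦ -1·2·1·4 = -8
  3*Y**3 ↦ 3·1·0·1 = 0
  -2*Y**2*Z ↦ -2·1·0·2 = 0
  -2*Y*Z**2 ↦ -2·1·0·4 = 0
Sum: F(2, 0, 2) = (8) + (-8) + (0) + (0) + (-8) + (0) + (0) + (0) = -8.
Reducing mod 7: -8 ≡ 6 (mod 7).
Since F(a, b, c) ≡ 6 ≠ 0 (mod 7), P does NOT lie on the curve.


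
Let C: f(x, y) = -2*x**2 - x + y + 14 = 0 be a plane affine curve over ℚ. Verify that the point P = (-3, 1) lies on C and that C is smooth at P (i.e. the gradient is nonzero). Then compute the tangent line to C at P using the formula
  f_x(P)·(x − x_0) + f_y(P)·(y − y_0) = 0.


Tangent line at P: 11*x + y + 32 = 0.

Step 1: f(-3, 1) = 0, so P lies on C.
Step 2: partial derivatives
  f_x(x, y) = -4*x - 1, f_y(x, y) = 1.
  f_x(P) = 11, f_y(P) = 1 (gradient nonzero, so P is smooth).
Step 3: tangent line at P: 11·(x − -3) + 1·(y − 1) = 0.
Expanding: 11*x + y + 32 = 0.


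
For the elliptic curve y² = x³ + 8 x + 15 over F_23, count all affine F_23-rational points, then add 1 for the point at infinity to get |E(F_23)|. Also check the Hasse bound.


Affine points = {(1, 1), (1, 22), (2, 4), (2, 19), (6, 7), (6, 16), (7, 0), (8, 4), (8, 19), (11, 10), (11, 13), (13, 4), (13, 19), (17, 2), (17, 21), (22, 11), (22, 12)}; affine count = 17; |E(F_23)| = 18.

Discriminant check: Δ ∝ 4a³ + 27b² = 4·8³ + 27·15² = 4·512 + 27·225 ≡ 4 (mod 23). Nonzero ⇒ E is nonsingular.
For each x ∈ F_23, compute rhs = x³ + 8·x + 15 mod 23, then count y ∈ F_23 with y² ≡ rhs.
  x = 0: rhs = 15, matching y values: none (0 points).
  x = 1: rhs = 1, matching y values: 1, 22 (2 points).
  x = 2: rhs = 16, matching y values: 4, 19 (2 points).
  x = 3: rhs = 20, matching y values: none (0 points).
  x = 4: rhs = 19, matching y values: none (0 points).
  x = 5: rhs = 19, matching y values: none (0 points).
  x = 6: rhs = 3, matching y values: 7, 16 (2 points).
  x = 7: rhs = 0, matching y values: 0 (1 points).
  x = 8: rhs = 16, matching y values: 4, 19 (2 points).
  x = 9: rhs = 11, matching y values: none (0 points).
  x = 10: rhs = 14, matching y values: none (0 points).
  x = 11: rhs = 8, matching y values: 10, 13 (2 points).
  x = 12: rhs = 22, matching y values: none (0 points).
  x = 13: rhs = 16, matching y values: 4, 19 (2 points).
  x = 14: rhs = 19, matching y values: none (0 points).
  x = 15: rhs = 14, matching y values: none (0 points).
  x = 16: rhs = 7, matching y values: none (0 points).
  x = 17: rhs = 4, matching y values: 2, 21 (2 points).
  x = 18: rhs = 11, matching y values: none (0 points).
  x = 19: rhs = 11, matching y values: none (0 points).
  x = 20: rhs = 10, matching y values: none (0 points).
  x = 21: rhs = 14, matching y values: none (0 points).
  x = 22: rhs = 6, matching y values: 11, 12 (2 points).
Total affine count: 17.
Full point count |E(F_23)| = 17 + 1 = 18.
Hasse bound: |18 − (23+1)| = |-6| = 6 ≤ 2√23 ≈ 9.5917 ✓.


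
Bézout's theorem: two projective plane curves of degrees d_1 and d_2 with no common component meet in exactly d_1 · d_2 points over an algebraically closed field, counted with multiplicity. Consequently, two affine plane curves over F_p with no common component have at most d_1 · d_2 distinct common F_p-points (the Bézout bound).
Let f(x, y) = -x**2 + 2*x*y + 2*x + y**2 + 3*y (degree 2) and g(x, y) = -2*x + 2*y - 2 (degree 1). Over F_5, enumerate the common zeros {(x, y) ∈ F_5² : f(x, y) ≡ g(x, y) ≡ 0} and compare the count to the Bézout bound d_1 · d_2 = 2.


Common zeros: {(1, 2), (2, 3)}; count = 2; Bézout bound = 2.

deg(f) = 2, deg(g) = 1, so Bézout bound = 2.
Scan x ∈ F_5. For each x, list the y ∈ F_5 with f(x, y) ≡ 0 and those with g(x, y) ≡ 0 (mod 5); the common zeros in that column are the intersection.
  x = 0: f ≡ 0 at y ∈ {0, 2}; g ≡ 0 at y ∈ {1}; common: ∅.
  x = 1: f ≡ 0 at y ∈ {2, 3}; g ≡ 0 at y ∈ {2}; common: {2}.
  x = 2: f ≡ 0 at y ∈ {0, 3}; g ≡ 0 at y ∈ {3}; common: {3}.
  x = 3: f ≡ 0 at y ∈ ∅; g ≡ 0 at y ∈ {4}; common: ∅.
  x = 4: f ≡ 0 at y ∈ ∅; g ≡ 0 at y ∈ {0}; common: ∅.
Collecting: common zeros = {(1, 2), (2, 3)}, so the count is 2.
Comparison with the Bézout bound: 2 ≤ 2 = deg(f)·deg(g), as expected for curves with no common component (the bound is attained).


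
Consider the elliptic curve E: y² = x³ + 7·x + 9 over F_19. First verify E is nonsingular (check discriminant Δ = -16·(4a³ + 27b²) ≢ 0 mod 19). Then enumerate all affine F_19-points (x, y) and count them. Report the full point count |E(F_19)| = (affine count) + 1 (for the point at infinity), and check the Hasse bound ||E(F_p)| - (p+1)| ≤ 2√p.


Affine points = {(0, 3), (0, 16), (1, 6), (1, 13), (3, 0), (4, 5), (4, 14), (5, 6), (5, 13), (6, 1), (6, 18), (8, 8), (8, 11), (11, 7), (11, 12), (12, 4), (12, 15), (13, 6), (13, 13), (14, 1), (14, 18), (17, 5), (17, 14), (18, 1), (18, 18)}; affine count = 25; |E(F_19)| = 26.

Discriminant check: Δ ∝ 4a³ + 27b² = 4·7³ + 27·9² = 4·343 + 27·81 ≡ 6 (mod 19). Nonzero ⇒ E is nonsingular.
For each x ∈ F_19, compute rhs = x³ + 7·x + 9 mod 19, then count y ∈ F_19 with y² ≡ rhs.
  x = 0: rhs = 9, matching y values: 3, 16 (2 points).
  x = 1: rhs = 17, matching y values: 6, 13 (2 points).
  x = 2: rhs = 12, matching y values: none (0 points).
  x = 3: rhs = 0, matching y values: 0 (1 points).
  x = 4: rhs = 6, matching y values: 5, 14 (2 points).
  x = 5: rhs = 17, matching y values: 6, 13 (2 points).
  x = 6: rhs = 1, matching y values: 1, 18 (2 points).
  x = 7: rhs = 2, matching y values: none (0 points).
  x = 8: rhs = 7, matching y values: 8, 11 (2 points).
  x = 9: rhs = 3, matching y values: none (0 points).
  x = 10: rhs = 15, matching y values: none (0 points).
  x = 11: rhs = 11, matching y values: 7, 12 (2 points).
  x = 12: rhs = 16, matching y values: 4, 15 (2 points).
  x = 13: rhs = 17, matching y values: 6, 13 (2 points).
  x = 14: rhs = 1, matching y values: 1, 18 (2 points).
  x = 15: rhs = 12, matching y values: none (0 points).
  x = 16: rhs = 18, matching y values: none (0 points).
  x = 17: rhs = 6, matching y values: 5, 14 (2 points).
  x = 18: rhs = 1, matching y values: 1, 18 (2 points).
Total affine count: 25.
Full point count |E(F_19)| = 25 + 1 = 26.
Hasse bound: |26 − (19+1)| = |6| = 6 ≤ 2√19 ≈ 8.7178 ✓.


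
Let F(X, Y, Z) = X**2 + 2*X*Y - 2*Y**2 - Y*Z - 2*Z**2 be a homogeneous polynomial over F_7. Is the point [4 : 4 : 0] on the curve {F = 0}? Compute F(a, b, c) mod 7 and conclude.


F(4,4,0) ≡ 2 (mod 7); P is NOT on the curve.

Evaluate F(4, 4, 0) term-by-term (mod 7).
  X**2 ↦ 1·16·1·1 = 16
  2*X*Y ↦ 2·4·4·1 = 32
  -2*Y**2 ↦ -2·1·16·1 = -32
  -Y*Z ↦ -1·1·4·0 = 0
  -2*Z**2 ↦ -2·1·1·0 = 0
Sum: F(4, 4, 0) = (16) + (32) + (-32) + (0) + (0) = 16.
Reducing mod 7: 16 ≡ 2 (mod 7).
Since F(a, b, c) ≡ 2 ≠ 0 (mod 7), P does NOT lie on the curve.


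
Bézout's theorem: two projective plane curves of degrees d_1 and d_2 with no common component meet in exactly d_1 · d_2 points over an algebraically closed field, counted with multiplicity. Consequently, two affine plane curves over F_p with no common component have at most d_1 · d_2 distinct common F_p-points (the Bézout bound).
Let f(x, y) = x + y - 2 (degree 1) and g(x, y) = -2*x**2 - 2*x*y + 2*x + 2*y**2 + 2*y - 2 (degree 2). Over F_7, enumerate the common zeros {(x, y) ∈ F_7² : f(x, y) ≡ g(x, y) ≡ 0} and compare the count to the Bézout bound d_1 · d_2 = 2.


Common zeros: {(1, 1), (5, 4)}; count = 2; Bézout bound = 2.

deg(f) = 1, deg(g) = 2, so Bézout bound = 2.
Scan x ∈ F_7. For each x, list the y ∈ F_7 with f(x, y) ≡ 0 and those with g(x, y) ≡ 0 (mod 7); the common zeros in that column are the intersection.
  x = 0: f ≡ 0 at y ∈ {2}; g ≡ 0 at y ∈ ∅; common: ∅.
  x = 1: f ≡ 0 at y ∈ {1}; g ≡ 0 at y ∈ {1, 6}; common: {1}.
  x = 2: f ≡ 0 at y ∈ {0}; g ≡ 0 at y ∈ ∅; common: ∅.
  x = 3: f ≡ 0 at y ∈ {6}; g ≡ 0 at y ∈ {0, 2}; common: ∅.
  x = 4: f ≡ 0 at y ∈ {5}; g ≡ 0 at y ∈ ∅; common: ∅.
  x = 5: f ≡ 0 at y ∈ {4}; g ≡ 0 at y ∈ {0, 4}; common: {4}.
  x = 6: f ≡ 0 at y ∈ {3}; g ≡ 0 at y ∈ {1, 4}; common: ∅.
Collecting: common zeros = {(1, 1), (5, 4)}, so the count is 2.
Comparison with the Bézout bound: 2 ≤ 2 = deg(f)·deg(g), as expected for curves with no common component (the bound is attained).


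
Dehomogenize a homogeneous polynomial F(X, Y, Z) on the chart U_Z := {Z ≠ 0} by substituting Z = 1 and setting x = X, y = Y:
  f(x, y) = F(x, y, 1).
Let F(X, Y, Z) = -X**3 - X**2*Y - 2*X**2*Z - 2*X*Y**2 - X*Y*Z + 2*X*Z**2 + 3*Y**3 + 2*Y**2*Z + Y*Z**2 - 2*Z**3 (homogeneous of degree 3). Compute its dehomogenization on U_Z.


f(x, y) = -x**3 - x**2*y - 2*x**2 - 2*x*y**2 - x*y + 2*x + 3*y**3 + 2*y**2 + y - 2

On U_Z we set Z = 1. Each monomial c·X^i·Y^j·Z^k in F becomes c·x^i·y^j·1^k = c·x^i·y^j.
Substituting Z = 1: F(X, Y, 1) = -x**3 - x**2*y - 2*x**2 - 2*x*y**2 - x*y + 2*x + 3*y**3 + 2*y**2 + y - 2.
Note: deg(f) ≤ deg(F) = 3; strict inequality happens when F is divisible by Z (lost terms).


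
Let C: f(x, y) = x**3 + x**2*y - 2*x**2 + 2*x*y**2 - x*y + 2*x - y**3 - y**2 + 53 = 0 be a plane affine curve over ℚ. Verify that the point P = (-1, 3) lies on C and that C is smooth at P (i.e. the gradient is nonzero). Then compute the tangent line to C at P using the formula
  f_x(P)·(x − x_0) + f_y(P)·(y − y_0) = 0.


Tangent line at P: 18*x - 43*y + 147 = 0.

Step 1: f(-1, 3) = 0, so P lies on C.
Step 2: partial derivatives
  f_x(x, y) = 3*x**2 + 2*x*y - 4*x + 2*y**2 - y + 2, f_y(x, y) = x**2 + 4*x*y - x - 3*y**2 - 2*y.
  f_x(P) = 18, f_y(P) = -43 (gradient nonzero, so P is smooth).
Step 3: tangent line at P: 18·(x − -1) + -43·(y − 3) = 0.
Expanding: 18*x - 43*y + 147 = 0.


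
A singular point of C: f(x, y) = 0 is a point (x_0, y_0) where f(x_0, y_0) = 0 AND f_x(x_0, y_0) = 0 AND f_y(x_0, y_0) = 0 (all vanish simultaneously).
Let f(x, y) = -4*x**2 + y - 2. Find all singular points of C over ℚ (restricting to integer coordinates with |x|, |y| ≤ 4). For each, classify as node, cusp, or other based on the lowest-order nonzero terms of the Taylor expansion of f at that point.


No singular points in the scanned grid; C is smooth there.

Compute partial derivatives:
  f_x = -8*x.
  f_y = 1.
f_y = 1 is a nonzero constant, so f_y never vanishes: no point (x, y) can satisfy f = f_x = f_y = 0. In particular no (x, y) ∈ {−4, ..., 4}² is singular; the curve is smooth.


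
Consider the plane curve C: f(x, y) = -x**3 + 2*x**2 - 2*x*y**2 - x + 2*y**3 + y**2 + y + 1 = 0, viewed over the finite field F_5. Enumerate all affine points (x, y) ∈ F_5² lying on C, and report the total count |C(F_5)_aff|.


Affine F_5-points: {(0, 1), (1, 2), (2, 2), (4, 0), (4, 2), (4, 4)}; count = 6.

For each of the 25 pairs (x, y) ∈ F_5², evaluate f(x, y) mod 5. Record the zeros.
  x = 0: [0↦1, 1↦0, 2↦3, 3↦2, 4↦4]  zeros at y ∈ {1}
  x = 1: [0↦1, 1↦3, 2↦0, 3↦4, 4↦2]  zeros at y ∈ {2}
  x = 2: [0↦4, 1↦4, 2↦0, 3↦4, 4↦3]  zeros at y ∈ {2}
  x = 3: [0↦4, 1↦2, 2↦2, 3↦1, 4↦1]  zeros at y ∈ ∅
  x = 4: [0↦0, 1↦1, 2↦0, 3↦4, 4↦0]  zeros at y ∈ {0, 2, 4}
Collecting zeros: affine points = {(0, 1), (1, 2), (2, 2), (4, 0), (4, 2), (4, 4)}.
Total count |C(F_5)_aff| = 6.


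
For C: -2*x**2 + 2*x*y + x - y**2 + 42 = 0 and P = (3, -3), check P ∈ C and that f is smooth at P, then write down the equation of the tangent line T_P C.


Tangent line at P: -17*x + 12*y + 87 = 0.

Step 1: f(3, -3) = 0, so P lies on C.
Step 2: partial derivatives
  f_x(x, y) = -4*x + 2*y + 1, f_y(x, y) = 2*x - 2*y.
  f_x(P) = -17, f_y(P) = 12 (gradient nonzero, so P is smooth).
Step 3: tangent line at P: -17·(x − 3) + 12·(y − -3) = 0.
Expanding: -17*x + 12*y + 87 = 0.


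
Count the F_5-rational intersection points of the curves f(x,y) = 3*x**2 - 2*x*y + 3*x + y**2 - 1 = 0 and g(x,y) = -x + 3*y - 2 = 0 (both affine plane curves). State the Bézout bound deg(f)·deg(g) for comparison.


Common zeros: {(0, 4), (3, 0)}; count = 2; Bézout bound = 2.

deg(f) = 2, deg(g) = 1, so Bézout bound = 2.
Scan x ∈ F_5. For each x, list the y ∈ F_5 with f(x, y) ≡ 0 and those with g(x, y) ≡ 0 (mod 5); the common zeros in that column are the intersection.
  x = 0: f ≡ 0 at y ∈ {1, 4}; g ≡ 0 at y ∈ {4}; common: {4}.
  x = 1: f ≡ 0 at y ∈ {0, 2}; g ≡ 0 at y ∈ {1}; common: ∅.
  x = 2: f ≡ 0 at y ∈ ∅; g ≡ 0 at y ∈ {3}; common: ∅.
  x = 3: f ≡ 0 at y ∈ {0, 1}; g ≡ 0 at y ∈ {0}; common: {0}.
  x = 4: f ≡ 0 at y ∈ ∅; g ≡ 0 at y ∈ {2}; common: ∅.
Collecting: common zeros = {(0, 4), (3, 0)}, so the count is 2.
Comparison with the Bézout bound: 2 ≤ 2 = deg(f)·deg(g), as expected for curves with no common component (the bound is attained).


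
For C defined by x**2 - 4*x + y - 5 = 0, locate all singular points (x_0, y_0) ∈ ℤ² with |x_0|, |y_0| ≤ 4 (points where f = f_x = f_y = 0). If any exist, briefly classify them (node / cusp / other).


No singular points in the scanned grid; C is smooth there.

Compute partial derivatives:
  f_x = 2*x - 4.
  f_y = 1.
f_y = 1 is a nonzero constant, so f_y never vanishes: no point (x, y) can satisfy f = f_x = f_y = 0. In particular no (x, y) ∈ {−4, ..., 4}² is singular; the curve is smooth.
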